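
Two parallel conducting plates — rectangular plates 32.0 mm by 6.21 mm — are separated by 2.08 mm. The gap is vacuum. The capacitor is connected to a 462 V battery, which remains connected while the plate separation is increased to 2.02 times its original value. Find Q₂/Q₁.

Battery connected ⇒ V is held fixed.
C₂ = 0.495 C₁ and Q = CV, so Q₂/Q₁ = C₂/C₁ = 0.495.

Q₂/Q₁ ≈ 0.495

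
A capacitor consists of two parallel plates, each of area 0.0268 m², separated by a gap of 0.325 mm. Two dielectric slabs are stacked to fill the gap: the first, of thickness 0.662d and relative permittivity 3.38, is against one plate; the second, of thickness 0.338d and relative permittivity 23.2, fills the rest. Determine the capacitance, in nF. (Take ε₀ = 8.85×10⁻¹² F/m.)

Stacked slabs ⇒ two capacitors in series, each with the full plate area.
C₁ = κ₁ε₀A/d₁ = 3.38 × 8.85×10⁻¹² × 2.68×10⁻² / 2.15×10⁻⁴ = 3.73×10⁻⁹ F.
C₂ = κ₂ε₀A/d₂ = 23.2 × 8.85×10⁻¹² × 2.68×10⁻² / 1.10×10⁻⁴ = 5.01×10⁻⁸ F.
C = (1/C₁ + 1/C₂)⁻¹ = 3.47×10⁻⁹ F.

C ≈ 3.47 nF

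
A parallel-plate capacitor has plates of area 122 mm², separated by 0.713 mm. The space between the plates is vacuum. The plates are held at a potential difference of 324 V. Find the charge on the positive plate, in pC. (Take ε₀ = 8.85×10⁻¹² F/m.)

491 pC

A = 122 mm² = 1.22×10⁻⁴ m².
C = ε₀A/d = 8.85×10⁻¹² × 1.22×10⁻⁴ / 7.13×10⁻⁴ = 1.51×10⁻¹² F.
Q = CV = 1.51×10⁻¹² × 324 = 4.91×10⁻¹⁰ C.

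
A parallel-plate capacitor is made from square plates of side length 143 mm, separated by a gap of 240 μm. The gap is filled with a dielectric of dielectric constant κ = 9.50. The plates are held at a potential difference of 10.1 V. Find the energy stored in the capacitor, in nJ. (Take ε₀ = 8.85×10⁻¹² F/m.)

A = (143 mm)² = 2.04×10⁻² m².
C = κε₀A/d = 9.50 × 8.85×10⁻¹² × 2.04×10⁻² / 2.40×10⁻⁴ = 7.16×10⁻⁹ F.
U = ½CV² = ½ × 7.16×10⁻⁹ × (10.1)² = 3.65×10⁻⁷ J.

U ≈ 365 nJ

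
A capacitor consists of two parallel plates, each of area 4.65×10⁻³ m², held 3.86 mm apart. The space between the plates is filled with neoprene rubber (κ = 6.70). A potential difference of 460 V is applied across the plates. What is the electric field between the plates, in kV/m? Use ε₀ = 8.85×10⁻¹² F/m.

E = V/d = 460 / 3.86×10⁻³ = 1.19×10⁵ V/m.

E ≈ 119 kV/m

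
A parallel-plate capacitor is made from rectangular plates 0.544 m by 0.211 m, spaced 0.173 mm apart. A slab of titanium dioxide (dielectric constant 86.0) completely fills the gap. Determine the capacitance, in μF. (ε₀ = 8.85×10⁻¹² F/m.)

C ≈ 0.505 μF

A = 0.544 × 0.211 m² = 0.115 m².
C = κε₀A/d = 86.0 × 8.85×10⁻¹² × 0.115 / 1.73×10⁻⁴ = 5.05×10⁻⁷ F.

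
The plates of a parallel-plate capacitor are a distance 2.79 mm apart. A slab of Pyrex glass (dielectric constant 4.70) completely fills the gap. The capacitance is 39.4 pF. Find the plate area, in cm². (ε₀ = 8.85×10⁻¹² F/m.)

26.4 cm²

A = Cd/(κε₀) = 3.94×10⁻¹¹ × 2.79×10⁻³ / (4.70 × 8.85×10⁻¹²) = 2.64×10⁻³ m².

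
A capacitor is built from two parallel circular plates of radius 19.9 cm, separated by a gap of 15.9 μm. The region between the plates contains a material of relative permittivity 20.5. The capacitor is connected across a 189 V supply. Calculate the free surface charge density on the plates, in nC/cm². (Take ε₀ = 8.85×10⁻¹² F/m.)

A = π(19.9 cm)² = 0.124 m².
C = κε₀A/d = 20.5 × 8.85×10⁻¹² × 0.124 / 1.59×10⁻⁵ = 1.42×10⁻⁶ F.
σ = Q/A = CV/A = 1.42×10⁻⁶ × 189 / 0.124 = 2.16×10⁻³ C/m².

σ ≈ 216 nC/cm²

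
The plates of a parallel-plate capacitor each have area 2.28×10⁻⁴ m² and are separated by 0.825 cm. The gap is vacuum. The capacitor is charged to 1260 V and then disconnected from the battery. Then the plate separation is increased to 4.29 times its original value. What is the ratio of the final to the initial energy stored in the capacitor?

Isolated ⇒ Q is held fixed.
C₂ = 0.233 C₁ and U = Q²/(2C), so U₂/U₁ = C₁/C₂ = 4.29.

U₂/U₁ ≈ 4.29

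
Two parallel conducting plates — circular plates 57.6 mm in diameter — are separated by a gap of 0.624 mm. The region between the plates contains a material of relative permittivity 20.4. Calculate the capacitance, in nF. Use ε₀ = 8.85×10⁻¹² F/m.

A = π(57.6/2 mm)² = 2.61×10⁻³ m².
C = κε₀A/d = 20.4 × 8.85×10⁻¹² × 2.61×10⁻³ / 6.24×10⁻⁴ = 7.54×10⁻¹⁰ F.

C ≈ 0.754 nF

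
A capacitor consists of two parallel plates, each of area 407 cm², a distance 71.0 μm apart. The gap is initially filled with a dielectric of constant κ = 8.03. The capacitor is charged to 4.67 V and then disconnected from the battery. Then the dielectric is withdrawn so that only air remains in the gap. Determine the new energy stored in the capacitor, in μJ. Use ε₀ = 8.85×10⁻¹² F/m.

A = 407 cm² = 4.07×10⁻² m².
Initially C₁ = κε₀A/d = 8.03 × 8.85×10⁻¹² × 4.07×10⁻² / 7.10×10⁻⁵ = 4.07×10⁻⁸ F.
U₁ = 4.44×10⁻⁷ J.
Isolated ⇒ Q is held fixed. C₂ = 0.125 C₁ and U = Q²/(2C), so U₂/U₁ = C₁/C₂ = 8.03.
U₂ = 8.03 × 4.44×10⁻⁷ = 3.57×10⁻⁶ J.

3.57 μJ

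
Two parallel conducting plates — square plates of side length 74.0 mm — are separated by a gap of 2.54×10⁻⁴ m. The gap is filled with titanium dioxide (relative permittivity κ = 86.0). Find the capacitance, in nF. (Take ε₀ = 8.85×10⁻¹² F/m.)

A = (74.0 mm)² = 5.48×10⁻³ m².
C = κε₀A/d = 86.0 × 8.85×10⁻¹² × 5.48×10⁻³ / 2.54×10⁻⁴ = 1.64×10⁻⁸ F.

C ≈ 16.4 nF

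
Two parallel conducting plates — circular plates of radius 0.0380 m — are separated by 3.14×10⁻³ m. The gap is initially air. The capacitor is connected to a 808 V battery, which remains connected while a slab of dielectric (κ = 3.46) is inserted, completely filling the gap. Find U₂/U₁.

Battery connected ⇒ V is held fixed.
C₂ = 3.46 C₁ and U = ½CV², so U₂/U₁ = C₂/C₁ = 3.46.

3.46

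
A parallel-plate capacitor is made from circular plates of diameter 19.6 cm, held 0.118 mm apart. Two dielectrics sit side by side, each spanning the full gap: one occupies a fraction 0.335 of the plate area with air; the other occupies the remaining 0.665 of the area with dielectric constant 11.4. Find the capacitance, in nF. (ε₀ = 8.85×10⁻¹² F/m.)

17.9 nF

A = π(19.6/2 cm)² = 3.02×10⁻² m².
Side-by-side slabs ⇒ two capacitors in parallel, each spanning the full gap.
C₁ = κ₁ε₀A₁/d = 1.00 × 8.85×10⁻¹² × 1.01×10⁻² / 1.18×10⁻⁴ = 7.58×10⁻¹⁰ F.
C₂ = κ₂ε₀A₂/d = 11.4 × 8.85×10⁻¹² × 2.01×10⁻² / 1.18×10⁻⁴ = 1.72×10⁻⁸ F.
C = C₁ + C₂ = 1.79×10⁻⁸ F.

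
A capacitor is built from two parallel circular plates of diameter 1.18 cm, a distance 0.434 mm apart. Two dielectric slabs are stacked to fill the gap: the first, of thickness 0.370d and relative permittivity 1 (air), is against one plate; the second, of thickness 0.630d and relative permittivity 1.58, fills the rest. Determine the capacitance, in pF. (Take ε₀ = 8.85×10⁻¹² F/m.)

C ≈ 2.90 pF

A = π(1.18/2 cm)² = 1.09×10⁻⁴ m².
Stacked slabs ⇒ two capacitors in series, each with the full plate area.
C₁ = κ₁ε₀A/d₁ = 1.00 × 8.85×10⁻¹² × 1.09×10⁻⁴ / 1.61×10⁻⁴ = 6.03×10⁻¹² F.
C₂ = κ₂ε₀A/d₂ = 1.58 × 8.85×10⁻¹² × 1.09×10⁻⁴ / 2.73×10⁻⁴ = 5.59×10⁻¹² F.
C = (1/C₁ + 1/C₂)⁻¹ = 2.90×10⁻¹² F.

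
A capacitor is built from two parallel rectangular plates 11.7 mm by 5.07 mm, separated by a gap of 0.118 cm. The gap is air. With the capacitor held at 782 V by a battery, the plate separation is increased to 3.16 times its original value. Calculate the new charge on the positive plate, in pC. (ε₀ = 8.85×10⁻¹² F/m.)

110 pC

A = 11.7 × 5.07 mm² = 5.93×10⁻⁵ m².
Initially C₁ = ε₀A/d = 8.85×10⁻¹² × 5.93×10⁻⁵ / 1.18×10⁻³ = 4.45×10⁻¹³ F.
Q₁ = 3.48×10⁻¹⁰ C.
Battery connected ⇒ V is held fixed. C₂ = 0.316 C₁ and Q = CV, so Q₂/Q₁ = C₂/C₁ = 0.316.
Q₂ = 0.316 × 3.48×10⁻¹⁰ = 1.10×10⁻¹⁰ C.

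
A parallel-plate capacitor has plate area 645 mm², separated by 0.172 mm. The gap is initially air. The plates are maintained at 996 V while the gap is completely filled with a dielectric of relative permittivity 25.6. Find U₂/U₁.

25.6

Battery connected ⇒ V is held fixed.
C₂ = 25.6 C₁ and U = ½CV², so U₂/U₁ = C₂/C₁ = 25.6.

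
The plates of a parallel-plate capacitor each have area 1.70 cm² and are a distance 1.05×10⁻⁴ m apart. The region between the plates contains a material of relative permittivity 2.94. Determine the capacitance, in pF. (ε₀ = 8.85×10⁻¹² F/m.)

A = 1.70 cm² = 1.70×10⁻⁴ m².
C = κε₀A/d = 2.94 × 8.85×10⁻¹² × 1.70×10⁻⁴ / 1.05×10⁻⁴ = 4.21×10⁻¹¹ F.

C ≈ 42.1 pF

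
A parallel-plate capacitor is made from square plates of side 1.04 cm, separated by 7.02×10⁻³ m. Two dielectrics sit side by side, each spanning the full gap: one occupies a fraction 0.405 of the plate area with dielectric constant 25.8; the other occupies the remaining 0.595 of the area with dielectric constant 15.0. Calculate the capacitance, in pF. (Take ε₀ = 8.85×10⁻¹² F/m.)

2.64 pF

A = (1.04 cm)² = 1.08×10⁻⁴ m².
Side-by-side slabs ⇒ two capacitors in parallel, each spanning the full gap.
C₁ = κ₁ε₀A₁/d = 25.8 × 8.85×10⁻¹² × 4.38×10⁻⁵ / 7.02×10⁻³ = 1.42×10⁻¹² F.
C₂ = κ₂ε₀A₂/d = 15.0 × 8.85×10⁻¹² × 6.44×10⁻⁵ / 7.02×10⁻³ = 1.22×10⁻¹² F.
C = C₁ + C₂ = 2.64×10⁻¹² F.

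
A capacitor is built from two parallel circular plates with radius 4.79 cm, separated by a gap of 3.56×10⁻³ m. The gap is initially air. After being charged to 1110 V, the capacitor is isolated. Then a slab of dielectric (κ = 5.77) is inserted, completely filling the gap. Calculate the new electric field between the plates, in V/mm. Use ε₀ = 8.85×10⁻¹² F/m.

A = π(4.79 cm)² = 7.21×10⁻³ m².
Initially C₁ = ε₀A/d = 8.85×10⁻¹² × 7.21×10⁻³ / 3.56×10⁻³ = 1.79×10⁻¹¹ F.
E₁ = 3.12×10⁵ V/m.
Isolated ⇒ Q is held fixed. V₂ = Q/C₂ = V₁/5.77; E = V/d, so E₂/E₁ = (V₂/V₁)(d₁/d₂) = 0.173.
E₂ = 0.173 × 3.12×10⁵ = 5.40×10⁴ V/m.

E ≈ 54.0 V/mm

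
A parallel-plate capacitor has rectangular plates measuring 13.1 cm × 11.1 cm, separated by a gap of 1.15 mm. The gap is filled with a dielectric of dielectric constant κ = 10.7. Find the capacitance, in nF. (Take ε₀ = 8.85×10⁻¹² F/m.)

A = 13.1 × 11.1 cm² = 1.45×10⁻² m².
C = κε₀A/d = 10.7 × 8.85×10⁻¹² × 1.45×10⁻² / 1.15×10⁻³ = 1.20×10⁻⁹ F.

C ≈ 1.20 nF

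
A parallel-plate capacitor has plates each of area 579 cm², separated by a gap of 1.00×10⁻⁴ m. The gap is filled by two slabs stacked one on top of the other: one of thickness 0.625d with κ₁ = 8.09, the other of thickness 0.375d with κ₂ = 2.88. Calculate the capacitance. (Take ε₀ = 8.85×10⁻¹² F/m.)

A = 579 cm² = 5.79×10⁻² m².
Stacked slabs ⇒ two capacitors in series, each with the full plate area.
C₁ = κ₁ε₀A/d₁ = 8.09 × 8.85×10⁻¹² × 5.79×10⁻² / 6.25×10⁻⁵ = 6.63×10⁻⁸ F.
C₂ = κ₂ε₀A/d₂ = 2.88 × 8.85×10⁻¹² × 5.79×10⁻² / 3.75×10⁻⁵ = 3.94×10⁻⁸ F.
C = (1/C₁ + 1/C₂)⁻¹ = 2.47×10⁻⁸ F.

24.7 nF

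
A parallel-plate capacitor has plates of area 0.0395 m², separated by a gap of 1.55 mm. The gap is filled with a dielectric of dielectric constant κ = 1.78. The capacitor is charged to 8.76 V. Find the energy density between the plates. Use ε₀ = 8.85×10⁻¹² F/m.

E = V/d = 8.76 / 1.55×10⁻³ = 5.65×10³ V/m.
u = ½κε₀E² = ½ × 1.78 × 8.85×10⁻¹² × (5.65×10³)² = 2.52×10⁻⁴ J/m³.

u ≈ 252 μJ/m³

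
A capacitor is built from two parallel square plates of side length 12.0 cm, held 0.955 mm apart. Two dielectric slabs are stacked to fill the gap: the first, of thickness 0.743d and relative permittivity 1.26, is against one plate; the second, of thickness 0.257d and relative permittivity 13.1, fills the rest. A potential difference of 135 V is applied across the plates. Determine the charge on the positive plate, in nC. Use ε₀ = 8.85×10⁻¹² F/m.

A = (12.0 cm)² = 1.44×10⁻² m².
Stacked slabs ⇒ two capacitors in series, each with the full plate area.
C₁ = κ₁ε₀A/d₁ = 1.26 × 8.85×10⁻¹² × 1.44×10⁻² / 7.10×10⁻⁴ = 2.26×10⁻¹⁰ F.
C₂ = κ₂ε₀A/d₂ = 13.1 × 8.85×10⁻¹² × 1.44×10⁻² / 2.45×10⁻⁴ = 6.80×10⁻⁹ F.
C = (1/C₁ + 1/C₂)⁻¹ = 2.19×10⁻¹⁰ F.
Q = CV = 2.19×10⁻¹⁰ × 135 = 2.96×10⁻⁸ C.

29.6 nC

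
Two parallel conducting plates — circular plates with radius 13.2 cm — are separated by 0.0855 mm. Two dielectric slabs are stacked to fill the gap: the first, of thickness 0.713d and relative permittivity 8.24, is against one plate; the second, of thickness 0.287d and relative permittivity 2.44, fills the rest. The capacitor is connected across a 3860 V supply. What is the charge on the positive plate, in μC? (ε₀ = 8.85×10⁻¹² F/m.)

107 μC

A = π(13.2 cm)² = 5.47×10⁻² m².
Stacked slabs ⇒ two capacitors in series, each with the full plate area.
C₁ = κ₁ε₀A/d₁ = 8.24 × 8.85×10⁻¹² × 5.47×10⁻² / 6.10×10⁻⁵ = 6.55×10⁻⁸ F.
C₂ = κ₂ε₀A/d₂ = 2.44 × 8.85×10⁻¹² × 5.47×10⁻² / 2.45×10⁻⁵ = 4.82×10⁻⁸ F.
C = (1/C₁ + 1/C₂)⁻¹ = 2.78×10⁻⁸ F.
Q = CV = 2.78×10⁻⁸ × 3860 = 1.07×10⁻⁴ C.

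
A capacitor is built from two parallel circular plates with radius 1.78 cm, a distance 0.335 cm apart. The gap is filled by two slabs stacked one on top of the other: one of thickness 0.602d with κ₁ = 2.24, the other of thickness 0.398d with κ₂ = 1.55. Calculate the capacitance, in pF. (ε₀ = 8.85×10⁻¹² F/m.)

C ≈ 5.00 pF

A = π(1.78 cm)² = 9.95×10⁻⁴ m².
Stacked slabs ⇒ two capacitors in series, each with the full plate area.
C₁ = κ₁ε₀A/d₁ = 2.24 × 8.85×10⁻¹² × 9.95×10⁻⁴ / 2.02×10⁻³ = 9.78×10⁻¹² F.
C₂ = κ₂ε₀A/d₂ = 1.55 × 8.85×10⁻¹² × 9.95×10⁻⁴ / 1.33×10⁻³ = 1.02×10⁻¹¹ F.
C = (1/C₁ + 1/C₂)⁻¹ = 5.00×10⁻¹² F.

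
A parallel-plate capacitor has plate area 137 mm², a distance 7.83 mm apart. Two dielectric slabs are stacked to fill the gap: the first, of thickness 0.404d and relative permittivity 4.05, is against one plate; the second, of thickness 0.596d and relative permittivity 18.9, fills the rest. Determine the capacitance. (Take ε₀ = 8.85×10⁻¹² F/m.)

1.18 pF

A = 137 mm² = 1.37×10⁻⁴ m².
Stacked slabs ⇒ two capacitors in series, each with the full plate area.
C₁ = κ₁ε₀A/d₁ = 4.05 × 8.85×10⁻¹² × 1.37×10⁻⁴ / 3.16×10⁻³ = 1.55×10⁻¹² F.
C₂ = κ₂ε₀A/d₂ = 18.9 × 8.85×10⁻¹² × 1.37×10⁻⁴ / 4.67×10⁻³ = 4.91×10⁻¹² F.
C = (1/C₁ + 1/C₂)⁻¹ = 1.18×10⁻¹² F.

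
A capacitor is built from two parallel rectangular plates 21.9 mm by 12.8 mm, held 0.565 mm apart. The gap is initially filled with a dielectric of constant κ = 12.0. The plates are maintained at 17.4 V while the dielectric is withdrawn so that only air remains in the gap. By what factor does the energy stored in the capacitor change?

Battery connected ⇒ V is held fixed.
C₂ = 0.0833 C₁ and U = ½CV², so U₂/U₁ = C₂/C₁ = 0.0833.

U₂/U₁ ≈ 0.0833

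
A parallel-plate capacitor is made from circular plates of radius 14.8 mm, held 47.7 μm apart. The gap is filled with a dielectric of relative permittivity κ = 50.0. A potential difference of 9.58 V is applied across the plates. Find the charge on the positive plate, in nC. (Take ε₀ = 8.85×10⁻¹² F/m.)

61.2 nC

A = π(14.8 mm)² = 6.88×10⁻⁴ m².
C = κε₀A/d = 50.0 × 8.85×10⁻¹² × 6.88×10⁻⁴ / 4.77×10⁻⁵ = 6.38×10⁻⁹ F.
Q = CV = 6.38×10⁻⁹ × 9.58 = 6.12×10⁻⁸ C.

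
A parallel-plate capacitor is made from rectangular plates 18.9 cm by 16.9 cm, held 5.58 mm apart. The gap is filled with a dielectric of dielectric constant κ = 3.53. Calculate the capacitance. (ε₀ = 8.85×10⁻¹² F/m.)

A = 18.9 × 16.9 cm² = 3.19×10⁻² m².
C = κε₀A/d = 3.53 × 8.85×10⁻¹² × 3.19×10⁻² / 5.58×10⁻³ = 1.79×10⁻¹⁰ F.

179 pF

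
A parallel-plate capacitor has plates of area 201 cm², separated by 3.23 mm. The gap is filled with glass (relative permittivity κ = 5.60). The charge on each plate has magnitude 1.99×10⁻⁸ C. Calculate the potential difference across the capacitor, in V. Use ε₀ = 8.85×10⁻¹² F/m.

64.5 V

A = 201 cm² = 2.01×10⁻² m².
C = κε₀A/d = 5.60 × 8.85×10⁻¹² × 2.01×10⁻² / 3.23×10⁻³ = 3.08×10⁻¹⁰ F.
V = Q/C = 1.99×10⁻⁸ / 3.08×10⁻¹⁰ = 64.5 V.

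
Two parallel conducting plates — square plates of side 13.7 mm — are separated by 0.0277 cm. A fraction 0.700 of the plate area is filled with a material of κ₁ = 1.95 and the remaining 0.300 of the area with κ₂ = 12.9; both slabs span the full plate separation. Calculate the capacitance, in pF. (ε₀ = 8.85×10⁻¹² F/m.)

A = (13.7 mm)² = 1.88×10⁻⁴ m².
Side-by-side slabs ⇒ two capacitors in parallel, each spanning the full gap.
C₁ = κ₁ε₀A₁/d = 1.95 × 8.85×10⁻¹² × 1.31×10⁻⁴ / 2.77×10⁻⁴ = 8.19×10⁻¹² F.
C₂ = κ₂ε₀A₂/d = 12.9 × 8.85×10⁻¹² × 5.63×10⁻⁵ / 2.77×10⁻⁴ = 2.32×10⁻¹¹ F.
C = C₁ + C₂ = 3.14×10⁻¹¹ F.

31.4 pF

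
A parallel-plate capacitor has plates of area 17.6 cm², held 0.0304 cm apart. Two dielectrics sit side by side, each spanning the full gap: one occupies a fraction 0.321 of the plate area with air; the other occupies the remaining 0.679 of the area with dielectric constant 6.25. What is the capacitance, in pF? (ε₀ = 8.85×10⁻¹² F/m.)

A = 17.6 cm² = 1.76×10⁻³ m².
Side-by-side slabs ⇒ two capacitors in parallel, each spanning the full gap.
C₁ = κ₁ε₀A₁/d = 1.00 × 8.85×10⁻¹² × 5.65×10⁻⁴ / 3.04×10⁻⁴ = 1.64×10⁻¹¹ F.
C₂ = κ₂ε₀A₂/d = 6.25 × 8.85×10⁻¹² × 1.20×10⁻³ / 3.04×10⁻⁴ = 2.17×10⁻¹⁰ F.
C = C₁ + C₂ = 2.34×10⁻¹⁰ F.

C ≈ 234 pF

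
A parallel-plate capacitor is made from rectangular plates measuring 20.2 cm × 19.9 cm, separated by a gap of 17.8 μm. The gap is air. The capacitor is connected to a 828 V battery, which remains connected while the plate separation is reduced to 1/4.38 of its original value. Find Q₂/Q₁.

Battery connected ⇒ V is held fixed.
C₂ = 4.38 C₁ and Q = CV, so Q₂/Q₁ = C₂/C₁ = 4.38.

4.38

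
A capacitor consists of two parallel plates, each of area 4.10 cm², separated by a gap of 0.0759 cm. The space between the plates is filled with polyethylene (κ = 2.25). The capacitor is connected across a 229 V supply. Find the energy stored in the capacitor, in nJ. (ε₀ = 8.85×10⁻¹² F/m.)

U ≈ 282 nJ

A = 4.10 cm² = 4.10×10⁻⁴ m².
C = κε₀A/d = 2.25 × 8.85×10⁻¹² × 4.10×10⁻⁴ / 7.59×10⁻⁴ = 1.08×10⁻¹¹ F.
U = ½CV² = ½ × 1.08×10⁻¹¹ × (229)² = 2.82×10⁻⁷ J.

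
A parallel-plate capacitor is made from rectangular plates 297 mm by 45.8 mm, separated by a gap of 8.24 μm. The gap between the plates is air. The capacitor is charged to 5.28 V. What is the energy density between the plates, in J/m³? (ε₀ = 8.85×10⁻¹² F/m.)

u ≈ 1.82 J/m³

E = V/d = 5.28 / 8.24×10⁻⁶ = 6.41×10⁵ V/m.
u = ½ε₀E² = ½ × 8.85×10⁻¹² × (6.41×10⁵)² = 1.82 J/m³.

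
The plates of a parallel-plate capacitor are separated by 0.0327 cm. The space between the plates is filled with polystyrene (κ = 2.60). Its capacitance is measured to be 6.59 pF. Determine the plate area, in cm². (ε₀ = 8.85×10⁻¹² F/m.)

A ≈ 0.937 cm²

A = Cd/(κε₀) = 6.59×10⁻¹² × 3.27×10⁻⁴ / (2.60 × 8.85×10⁻¹²) = 9.37×10⁻⁵ m².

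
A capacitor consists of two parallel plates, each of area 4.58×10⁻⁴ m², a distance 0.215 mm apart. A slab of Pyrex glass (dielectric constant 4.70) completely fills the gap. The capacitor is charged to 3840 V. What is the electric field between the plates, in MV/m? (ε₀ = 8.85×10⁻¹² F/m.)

E ≈ 17.9 MV/m

E = V/d = 3840 / 2.15×10⁻⁴ = 1.79×10⁷ V/m.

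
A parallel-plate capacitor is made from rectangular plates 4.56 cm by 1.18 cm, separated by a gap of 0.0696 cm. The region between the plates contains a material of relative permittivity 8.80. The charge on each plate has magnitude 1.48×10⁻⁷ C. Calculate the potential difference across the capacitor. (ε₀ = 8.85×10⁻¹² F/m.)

V ≈ 2.46 kV

A = 4.56 × 1.18 cm² = 5.38×10⁻⁴ m².
C = κε₀A/d = 8.80 × 8.85×10⁻¹² × 5.38×10⁻⁴ / 6.96×10⁻⁴ = 6.02×10⁻¹¹ F.
V = Q/C = 1.48×10⁻⁷ / 6.02×10⁻¹¹ = 2.46×10³ V.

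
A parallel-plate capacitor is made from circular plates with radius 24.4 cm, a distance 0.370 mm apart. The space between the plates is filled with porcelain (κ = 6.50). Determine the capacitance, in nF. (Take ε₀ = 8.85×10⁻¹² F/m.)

C ≈ 29.1 nF

A = π(24.4 cm)² = 0.187 m².
C = κε₀A/d = 6.50 × 8.85×10⁻¹² × 0.187 / 3.70×10⁻⁴ = 2.91×10⁻⁸ F.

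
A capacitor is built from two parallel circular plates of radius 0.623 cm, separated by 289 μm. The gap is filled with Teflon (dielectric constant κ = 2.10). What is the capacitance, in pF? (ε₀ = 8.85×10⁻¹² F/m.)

A = π(0.623 cm)² = 1.22×10⁻⁴ m².
C = κε₀A/d = 2.10 × 8.85×10⁻¹² × 1.22×10⁻⁴ / 2.89×10⁻⁴ = 7.84×10⁻¹² F.

C ≈ 7.84 pF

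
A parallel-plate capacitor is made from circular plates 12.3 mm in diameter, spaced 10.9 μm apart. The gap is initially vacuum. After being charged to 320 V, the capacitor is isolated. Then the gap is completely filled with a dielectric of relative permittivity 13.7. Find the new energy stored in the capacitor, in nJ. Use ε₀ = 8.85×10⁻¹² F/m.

A = π(12.3/2 mm)² = 1.19×10⁻⁴ m².
Initially C₁ = ε₀A/d = 8.85×10⁻¹² × 1.19×10⁻⁴ / 1.09×10⁻⁵ = 9.65×10⁻¹¹ F.
U₁ = 4.94×10⁻⁶ J.
Isolated ⇒ Q is held fixed. C₂ = 13.7 C₁ and U = Q²/(2C), so U₂/U₁ = C₁/C₂ = 0.0730.
U₂ = 0.0730 × 4.94×10⁻⁶ = 3.61×10⁻⁷ J.

U ≈ 361 nJ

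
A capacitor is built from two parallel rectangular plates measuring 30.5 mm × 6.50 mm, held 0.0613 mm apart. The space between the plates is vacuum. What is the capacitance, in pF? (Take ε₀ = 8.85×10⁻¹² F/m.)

28.6 pF

A = 30.5 × 6.50 mm² = 1.98×10⁻⁴ m².
C = ε₀A/d = 8.85×10⁻¹² × 1.98×10⁻⁴ / 6.13×10⁻⁵ = 2.86×10⁻¹¹ F.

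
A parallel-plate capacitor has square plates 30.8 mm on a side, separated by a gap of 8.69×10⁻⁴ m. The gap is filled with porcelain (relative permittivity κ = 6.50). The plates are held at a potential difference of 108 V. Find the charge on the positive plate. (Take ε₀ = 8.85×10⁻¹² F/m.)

6.78 nC

A = (30.8 mm)² = 9.49×10⁻⁴ m².
C = κε₀A/d = 6.50 × 8.85×10⁻¹² × 9.49×10⁻⁴ / 8.69×10⁻⁴ = 6.28×10⁻¹¹ F.
Q = CV = 6.28×10⁻¹¹ × 108 = 6.78×10⁻⁹ C.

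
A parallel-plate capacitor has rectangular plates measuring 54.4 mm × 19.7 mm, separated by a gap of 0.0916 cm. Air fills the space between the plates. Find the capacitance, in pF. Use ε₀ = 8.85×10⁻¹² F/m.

C ≈ 10.4 pF

A = 54.4 × 19.7 mm² = 1.07×10⁻³ m².
C = ε₀A/d = 8.85×10⁻¹² × 1.07×10⁻³ / 9.16×10⁻⁴ = 1.04×10⁻¹¹ F.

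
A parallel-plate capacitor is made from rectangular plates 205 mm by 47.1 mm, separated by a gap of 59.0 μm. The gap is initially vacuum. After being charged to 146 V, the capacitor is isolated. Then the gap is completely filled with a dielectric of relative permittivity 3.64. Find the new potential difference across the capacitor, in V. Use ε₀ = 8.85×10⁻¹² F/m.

A = 205 × 47.1 mm² = 9.66×10⁻³ m².
Initially C₁ = ε₀A/d = 8.85×10⁻¹² × 9.66×10⁻³ / 5.90×10⁻⁵ = 1.45×10⁻⁹ F.
V₁ = 1.46×10² V.
Isolated ⇒ Q is held fixed. C₂ = 3.64 C₁ and V = Q/C, so V₂/V₁ = C₁/C₂ = 0.275.
V₂ = 0.275 × 1.46×10² = 40.1 V.

40.1 V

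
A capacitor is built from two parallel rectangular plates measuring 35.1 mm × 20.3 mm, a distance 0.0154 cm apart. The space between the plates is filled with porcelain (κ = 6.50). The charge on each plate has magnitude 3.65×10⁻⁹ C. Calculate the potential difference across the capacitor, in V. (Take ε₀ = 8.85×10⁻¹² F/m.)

V ≈ 13.7 V

A = 35.1 × 20.3 mm² = 7.13×10⁻⁴ m².
C = κε₀A/d = 6.50 × 8.85×10⁻¹² × 7.13×10⁻⁴ / 1.54×10⁻⁴ = 2.66×10⁻¹⁰ F.
V = Q/C = 3.65×10⁻⁹ / 2.66×10⁻¹⁰ = 13.7 V.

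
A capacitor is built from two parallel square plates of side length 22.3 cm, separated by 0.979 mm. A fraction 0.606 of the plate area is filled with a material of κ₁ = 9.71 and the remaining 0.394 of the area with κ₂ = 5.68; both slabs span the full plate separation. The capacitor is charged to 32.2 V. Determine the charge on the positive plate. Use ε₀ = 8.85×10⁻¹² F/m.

A = (22.3 cm)² = 4.97×10⁻² m².
Side-by-side slabs ⇒ two capacitors in parallel, each spanning the full gap.
C₁ = κ₁ε₀A₁/d = 9.71 × 8.85×10⁻¹² × 3.01×10⁻² / 9.79×10⁻⁴ = 2.65×10⁻⁹ F.
C₂ = κ₂ε₀A₂/d = 5.68 × 8.85×10⁻¹² × 1.96×10⁻² / 9.79×10⁻⁴ = 1.01×10⁻⁹ F.
C = C₁ + C₂ = 3.65×10⁻⁹ F.
Q = CV = 3.65×10⁻⁹ × 32.2 = 1.18×10⁻⁷ C.

118 nC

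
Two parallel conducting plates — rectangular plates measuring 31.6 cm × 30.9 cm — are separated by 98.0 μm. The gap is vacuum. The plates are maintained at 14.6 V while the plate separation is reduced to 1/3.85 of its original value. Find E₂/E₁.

Battery connected ⇒ V is held fixed.
E = V/d, so E₂/E₁ = d₁/d₂ = 3.85.

E₂/E₁ ≈ 3.85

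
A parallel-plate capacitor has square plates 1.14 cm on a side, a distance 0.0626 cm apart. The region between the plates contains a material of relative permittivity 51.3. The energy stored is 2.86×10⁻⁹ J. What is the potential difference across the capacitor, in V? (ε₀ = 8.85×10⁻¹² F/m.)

A = (1.14 cm)² = 1.30×10⁻⁴ m².
C = κε₀A/d = 51.3 × 8.85×10⁻¹² × 1.30×10⁻⁴ / 6.26×10⁻⁴ = 9.43×10⁻¹¹ F.
V = √(2U/C) = √(2 × 2.86×10⁻⁹ / 9.43×10⁻¹¹) = 7.79 V.

V ≈ 7.79 V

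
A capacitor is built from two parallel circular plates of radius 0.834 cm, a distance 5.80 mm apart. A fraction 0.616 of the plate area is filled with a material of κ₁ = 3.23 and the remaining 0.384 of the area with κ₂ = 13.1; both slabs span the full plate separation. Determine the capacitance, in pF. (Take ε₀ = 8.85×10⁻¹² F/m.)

A = π(0.834 cm)² = 2.19×10⁻⁴ m².
Side-by-side slabs ⇒ two capacitors in parallel, each spanning the full gap.
C₁ = κ₁ε₀A₁/d = 3.23 × 8.85×10⁻¹² × 1.35×10⁻⁴ / 5.80×10⁻³ = 6.63×10⁻¹³ F.
C₂ = κ₂ε₀A₂/d = 13.1 × 8.85×10⁻¹² × 8.39×10⁻⁵ / 5.80×10⁻³ = 1.68×10⁻¹² F.
C = C₁ + C₂ = 2.34×10⁻¹² F.

2.34 pF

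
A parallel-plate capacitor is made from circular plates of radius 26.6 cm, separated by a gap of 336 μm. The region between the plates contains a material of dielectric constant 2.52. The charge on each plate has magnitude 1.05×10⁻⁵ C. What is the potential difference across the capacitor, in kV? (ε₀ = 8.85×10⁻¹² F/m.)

A = π(26.6 cm)² = 0.222 m².
C = κε₀A/d = 2.52 × 8.85×10⁻¹² × 0.222 / 3.36×10⁻⁴ = 1.48×10⁻⁸ F.
V = Q/C = 1.05×10⁻⁵ / 1.48×10⁻⁸ = 7.12×10² V.

0.712 kV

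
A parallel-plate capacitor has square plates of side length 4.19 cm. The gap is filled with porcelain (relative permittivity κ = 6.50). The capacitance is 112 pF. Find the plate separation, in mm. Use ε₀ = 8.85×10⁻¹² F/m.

d ≈ 0.902 mm

A = (4.19 cm)² = 1.76×10⁻³ m².
d = κε₀A/C = 6.50 × 8.85×10⁻¹² × 1.76×10⁻³ / 1.12×10⁻¹⁰ = 9.02×10⁻⁴ m.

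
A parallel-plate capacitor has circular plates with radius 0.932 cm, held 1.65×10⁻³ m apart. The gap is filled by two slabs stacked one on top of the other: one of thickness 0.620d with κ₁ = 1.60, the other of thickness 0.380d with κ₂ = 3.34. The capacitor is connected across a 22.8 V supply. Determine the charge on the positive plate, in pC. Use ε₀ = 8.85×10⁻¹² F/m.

66.6 pC

A = π(0.932 cm)² = 2.73×10⁻⁴ m².
Stacked slabs ⇒ two capacitors in series, each with the full plate area.
C₁ = κ₁ε₀A/d₁ = 1.60 × 8.85×10⁻¹² × 2.73×10⁻⁴ / 1.02×10⁻³ = 3.78×10⁻¹² F.
C₂ = κ₂ε₀A/d₂ = 3.34 × 8.85×10⁻¹² × 2.73×10⁻⁴ / 6.27×10⁻⁴ = 1.29×10⁻¹¹ F.
C = (1/C₁ + 1/C₂)⁻¹ = 2.92×10⁻¹² F.
Q = CV = 2.92×10⁻¹² × 22.8 = 6.66×10⁻¹¹ C.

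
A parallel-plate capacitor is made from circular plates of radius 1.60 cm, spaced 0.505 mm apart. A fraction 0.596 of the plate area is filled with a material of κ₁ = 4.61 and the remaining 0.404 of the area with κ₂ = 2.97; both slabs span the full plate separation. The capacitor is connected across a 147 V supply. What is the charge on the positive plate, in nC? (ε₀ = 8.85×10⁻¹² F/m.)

Q ≈ 8.18 nC

A = π(1.60 cm)² = 8.04×10⁻⁴ m².
Side-by-side slabs ⇒ two capacitors in parallel, each spanning the full gap.
C₁ = κ₁ε₀A₁/d = 4.61 × 8.85×10⁻¹² × 4.79×10⁻⁴ / 5.05×10⁻⁴ = 3.87×10⁻¹¹ F.
C₂ = κ₂ε₀A₂/d = 2.97 × 8.85×10⁻¹² × 3.25×10⁻⁴ / 5.05×10⁻⁴ = 1.69×10⁻¹¹ F.
C = C₁ + C₂ = 5.56×10⁻¹¹ F.
Q = CV = 5.56×10⁻¹¹ × 147 = 8.18×10⁻⁹ C.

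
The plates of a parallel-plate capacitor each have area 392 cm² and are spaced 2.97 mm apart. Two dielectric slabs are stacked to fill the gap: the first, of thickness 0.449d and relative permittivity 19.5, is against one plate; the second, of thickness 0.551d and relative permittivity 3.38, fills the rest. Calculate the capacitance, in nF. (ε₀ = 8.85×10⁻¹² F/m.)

A = 392 cm² = 3.92×10⁻² m².
Stacked slabs ⇒ two capacitors in series, each with the full plate area.
C₁ = κ₁ε₀A/d₁ = 19.5 × 8.85×10⁻¹² × 3.92×10⁻² / 1.33×10⁻³ = 5.07×10⁻⁹ F.
C₂ = κ₂ε₀A/d₂ = 3.38 × 8.85×10⁻¹² × 3.92×10⁻² / 1.64×10⁻³ = 7.17×10⁻¹⁰ F.
C = (1/C₁ + 1/C₂)⁻¹ = 6.28×10⁻¹⁰ F.

C ≈ 0.628 nF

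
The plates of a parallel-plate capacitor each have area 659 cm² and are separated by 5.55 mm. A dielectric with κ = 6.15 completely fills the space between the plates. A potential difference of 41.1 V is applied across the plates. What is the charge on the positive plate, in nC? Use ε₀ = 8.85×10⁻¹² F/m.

26.6 nC

A = 659 cm² = 6.59×10⁻² m².
C = κε₀A/d = 6.15 × 8.85×10⁻¹² × 6.59×10⁻² / 5.55×10⁻³ = 6.46×10⁻¹⁰ F.
Q = CV = 6.46×10⁻¹⁰ × 41.1 = 2.66×10⁻⁸ C.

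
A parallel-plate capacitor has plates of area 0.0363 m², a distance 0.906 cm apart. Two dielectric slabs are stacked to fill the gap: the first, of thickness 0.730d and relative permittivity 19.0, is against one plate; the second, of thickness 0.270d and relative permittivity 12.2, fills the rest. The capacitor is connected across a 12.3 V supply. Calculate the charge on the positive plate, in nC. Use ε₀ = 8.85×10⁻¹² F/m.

Stacked slabs ⇒ two capacitors in series, each with the full plate area.
C₁ = κ₁ε₀A/d₁ = 19.0 × 8.85×10⁻¹² × 3.63×10⁻² / 6.61×10⁻³ = 9.23×10⁻¹⁰ F.
C₂ = κ₂ε₀A/d₂ = 12.2 × 8.85×10⁻¹² × 3.63×10⁻² / 2.45×10⁻³ = 1.60×10⁻⁹ F.
C = (1/C₁ + 1/C₂)⁻¹ = 5.86×10⁻¹⁰ F.
Q = CV = 5.86×10⁻¹⁰ × 12.3 = 7.20×10⁻⁹ C.

7.20 nC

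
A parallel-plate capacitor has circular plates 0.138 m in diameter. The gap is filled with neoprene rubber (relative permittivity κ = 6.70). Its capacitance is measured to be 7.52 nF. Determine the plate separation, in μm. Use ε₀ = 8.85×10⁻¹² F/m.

d ≈ 118 μm

A = π(0.138/2 m)² = 1.50×10⁻² m².
d = κε₀A/C = 6.70 × 8.85×10⁻¹² × 1.50×10⁻² / 7.52×10⁻⁹ = 1.18×10⁻⁴ m.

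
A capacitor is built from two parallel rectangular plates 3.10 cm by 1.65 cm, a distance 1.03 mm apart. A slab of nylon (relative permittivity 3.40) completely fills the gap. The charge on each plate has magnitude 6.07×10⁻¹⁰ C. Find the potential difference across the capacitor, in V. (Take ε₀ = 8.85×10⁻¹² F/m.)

V ≈ 40.6 V

A = 3.10 × 1.65 cm² = 5.12×10⁻⁴ m².
C = κε₀A/d = 3.40 × 8.85×10⁻¹² × 5.12×10⁻⁴ / 1.03×10⁻³ = 1.49×10⁻¹¹ F.
V = Q/C = 6.07×10⁻¹⁰ / 1.49×10⁻¹¹ = 40.6 V.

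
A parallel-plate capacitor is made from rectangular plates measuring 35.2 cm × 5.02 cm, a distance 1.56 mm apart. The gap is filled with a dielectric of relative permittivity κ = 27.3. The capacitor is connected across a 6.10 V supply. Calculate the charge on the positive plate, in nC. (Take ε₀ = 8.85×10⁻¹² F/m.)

16.7 nC

A = 35.2 × 5.02 cm² = 1.77×10⁻² m².
C = κε₀A/d = 27.3 × 8.85×10⁻¹² × 1.77×10⁻² / 1.56×10⁻³ = 2.74×10⁻⁹ F.
Q = CV = 2.74×10⁻⁹ × 6.10 = 1.67×10⁻⁸ C.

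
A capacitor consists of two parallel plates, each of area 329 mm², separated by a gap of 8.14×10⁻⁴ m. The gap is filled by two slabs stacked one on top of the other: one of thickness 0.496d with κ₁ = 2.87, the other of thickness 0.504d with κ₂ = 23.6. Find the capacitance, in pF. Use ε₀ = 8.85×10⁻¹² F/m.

C ≈ 18.4 pF

A = 329 mm² = 3.29×10⁻⁴ m².
Stacked slabs ⇒ two capacitors in series, each with the full plate area.
C₁ = κ₁ε₀A/d₁ = 2.87 × 8.85×10⁻¹² × 3.29×10⁻⁴ / 4.04×10⁻⁴ = 2.07×10⁻¹¹ F.
C₂ = κ₂ε₀A/d₂ = 23.6 × 8.85×10⁻¹² × 3.29×10⁻⁴ / 4.10×10⁻⁴ = 1.67×10⁻¹⁰ F.
C = (1/C₁ + 1/C₂)⁻¹ = 1.84×10⁻¹¹ F.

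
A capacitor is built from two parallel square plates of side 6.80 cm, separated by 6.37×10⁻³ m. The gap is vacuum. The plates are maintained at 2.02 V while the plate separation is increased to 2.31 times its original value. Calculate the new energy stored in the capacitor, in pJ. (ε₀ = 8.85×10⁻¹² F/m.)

A = (6.80 cm)² = 4.62×10⁻³ m².
Initially C₁ = ε₀A/d = 8.85×10⁻¹² × 4.62×10⁻³ / 6.37×10⁻³ = 6.42×10⁻¹² F.
U₁ = 1.31×10⁻¹¹ J.
Battery connected ⇒ V is held fixed. C₂ = 0.433 C₁ and U = ½CV², so U₂/U₁ = C₂/C₁ = 0.433.
U₂ = 0.433 × 1.31×10⁻¹¹ = 5.67×10⁻¹² J.

U ≈ 5.67 pJ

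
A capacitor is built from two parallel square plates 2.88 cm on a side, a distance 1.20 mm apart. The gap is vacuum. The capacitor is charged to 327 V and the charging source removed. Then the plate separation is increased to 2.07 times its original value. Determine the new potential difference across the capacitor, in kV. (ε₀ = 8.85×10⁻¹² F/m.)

A = (2.88 cm)² = 8.29×10⁻⁴ m².
Initially C₁ = ε₀A/d = 8.85×10⁻¹² × 8.29×10⁻⁴ / 1.20×10⁻³ = 6.12×10⁻¹² F.
V₁ = 3.27×10² V.
Isolated ⇒ Q is held fixed. C₂ = 0.483 C₁ and V = Q/C, so V₂/V₁ = C₁/C₂ = 2.07.
V₂ = 2.07 × 3.27×10² = 6.77×10² V.

V ≈ 0.677 kV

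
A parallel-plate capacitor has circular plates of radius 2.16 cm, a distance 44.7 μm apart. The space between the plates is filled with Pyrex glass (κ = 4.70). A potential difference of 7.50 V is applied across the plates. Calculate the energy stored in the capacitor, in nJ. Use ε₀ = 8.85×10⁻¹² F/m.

U ≈ 38.4 nJ

A = π(2.16 cm)² = 1.47×10⁻³ m².
C = κε₀A/d = 4.70 × 8.85×10⁻¹² × 1.47×10⁻³ / 4.47×10⁻⁵ = 1.36×10⁻⁹ F.
U = ½CV² = ½ × 1.36×10⁻⁹ × (7.50)² = 3.84×10⁻⁸ J.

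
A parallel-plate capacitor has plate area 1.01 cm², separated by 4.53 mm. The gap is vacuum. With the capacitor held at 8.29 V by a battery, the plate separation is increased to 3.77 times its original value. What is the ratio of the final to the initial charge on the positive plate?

0.265

Battery connected ⇒ V is held fixed.
C₂ = 0.265 C₁ and Q = CV, so Q₂/Q₁ = C₂/C₁ = 0.265.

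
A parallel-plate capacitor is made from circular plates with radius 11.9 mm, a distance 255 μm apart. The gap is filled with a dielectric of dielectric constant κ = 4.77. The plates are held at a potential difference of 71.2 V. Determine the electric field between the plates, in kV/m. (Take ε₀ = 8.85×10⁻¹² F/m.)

279 kV/m

E = V/d = 71.2 / 2.55×10⁻⁴ = 2.79×10⁵ V/m.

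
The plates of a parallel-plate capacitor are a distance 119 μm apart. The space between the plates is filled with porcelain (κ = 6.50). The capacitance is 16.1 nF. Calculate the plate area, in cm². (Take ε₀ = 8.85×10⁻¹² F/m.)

A = Cd/(κε₀) = 1.61×10⁻⁸ × 1.19×10⁻⁴ / (6.50 × 8.85×10⁻¹²) = 3.33×10⁻² m².

A ≈ 333 cm²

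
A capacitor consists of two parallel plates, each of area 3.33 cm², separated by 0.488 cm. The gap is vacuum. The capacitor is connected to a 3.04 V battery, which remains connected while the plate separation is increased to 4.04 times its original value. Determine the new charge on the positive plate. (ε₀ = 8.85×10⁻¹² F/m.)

A = 3.33 cm² = 3.33×10⁻⁴ m².
Initially C₁ = ε₀A/d = 8.85×10⁻¹² × 3.33×10⁻⁴ / 4.88×10⁻³ = 6.04×10⁻¹³ F.
Q₁ = 1.84×10⁻¹² C.
Battery connected ⇒ V is held fixed. C₂ = 0.248 C₁ and Q = CV, so Q₂/Q₁ = C₂/C₁ = 0.248.
Q₂ = 0.248 × 1.84×10⁻¹² = 4.54×10⁻¹³ C.

0.454 pC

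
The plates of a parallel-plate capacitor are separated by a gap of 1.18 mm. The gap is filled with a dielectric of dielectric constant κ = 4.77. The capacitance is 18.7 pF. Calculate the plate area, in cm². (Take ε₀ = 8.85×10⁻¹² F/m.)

A ≈ 5.23 cm²

A = Cd/(κε₀) = 1.87×10⁻¹¹ × 1.18×10⁻³ / (4.77 × 8.85×10⁻¹²) = 5.23×10⁻⁴ m².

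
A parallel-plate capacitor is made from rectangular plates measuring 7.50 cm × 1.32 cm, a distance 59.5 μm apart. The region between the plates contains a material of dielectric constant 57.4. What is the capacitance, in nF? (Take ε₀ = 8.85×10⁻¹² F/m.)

A = 7.50 × 1.32 cm² = 9.90×10⁻⁴ m².
C = κε₀A/d = 57.4 × 8.85×10⁻¹² × 9.90×10⁻⁴ / 5.95×10⁻⁵ = 8.45×10⁻⁹ F.

8.45 nF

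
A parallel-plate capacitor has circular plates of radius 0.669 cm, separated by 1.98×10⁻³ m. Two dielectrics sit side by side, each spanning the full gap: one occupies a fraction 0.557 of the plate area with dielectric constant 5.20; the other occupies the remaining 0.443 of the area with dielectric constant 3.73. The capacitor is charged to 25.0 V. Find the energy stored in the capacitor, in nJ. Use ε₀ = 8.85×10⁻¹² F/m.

A = π(0.669 cm)² = 1.41×10⁻⁴ m².
Side-by-side slabs ⇒ two capacitors in parallel, each spanning the full gap.
C₁ = κ₁ε₀A₁/d = 5.20 × 8.85×10⁻¹² × 7.83×10⁻⁵ / 1.98×10⁻³ = 1.82×10⁻¹² F.
C₂ = κ₂ε₀A₂/d = 3.73 × 8.85×10⁻¹² × 6.23×10⁻⁵ / 1.98×10⁻³ = 1.04×10⁻¹² F.
C = C₁ + C₂ = 2.86×10⁻¹² F.
U = ½CV² = ½ × 2.86×10⁻¹² × (25.0)² = 8.93×10⁻¹⁰ J.

U ≈ 0.893 nJ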